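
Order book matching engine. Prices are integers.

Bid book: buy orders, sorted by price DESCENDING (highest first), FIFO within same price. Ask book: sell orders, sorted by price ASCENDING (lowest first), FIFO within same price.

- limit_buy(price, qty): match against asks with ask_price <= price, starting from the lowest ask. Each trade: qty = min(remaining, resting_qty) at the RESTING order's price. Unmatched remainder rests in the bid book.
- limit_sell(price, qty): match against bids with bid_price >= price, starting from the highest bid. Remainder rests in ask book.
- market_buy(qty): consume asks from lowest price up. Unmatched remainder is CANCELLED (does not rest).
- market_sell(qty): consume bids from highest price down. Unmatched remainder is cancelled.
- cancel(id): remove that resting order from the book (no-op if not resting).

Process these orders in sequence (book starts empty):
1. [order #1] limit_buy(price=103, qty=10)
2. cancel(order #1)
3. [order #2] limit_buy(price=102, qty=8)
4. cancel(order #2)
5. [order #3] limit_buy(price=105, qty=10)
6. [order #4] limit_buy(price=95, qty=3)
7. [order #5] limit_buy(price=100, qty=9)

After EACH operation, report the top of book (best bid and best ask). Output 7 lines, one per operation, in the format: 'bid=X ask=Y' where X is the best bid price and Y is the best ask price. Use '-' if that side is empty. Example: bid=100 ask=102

Answer: bid=103 ask=-
bid=- ask=-
bid=102 ask=-
bid=- ask=-
bid=105 ask=-
bid=105 ask=-
bid=105 ask=-

Derivation:
After op 1 [order #1] limit_buy(price=103, qty=10): fills=none; bids=[#1:10@103] asks=[-]
After op 2 cancel(order #1): fills=none; bids=[-] asks=[-]
After op 3 [order #2] limit_buy(price=102, qty=8): fills=none; bids=[#2:8@102] asks=[-]
After op 4 cancel(order #2): fills=none; bids=[-] asks=[-]
After op 5 [order #3] limit_buy(price=105, qty=10): fills=none; bids=[#3:10@105] asks=[-]
After op 6 [order #4] limit_buy(price=95, qty=3): fills=none; bids=[#3:10@105 #4:3@95] asks=[-]
After op 7 [order #5] limit_buy(price=100, qty=9): fills=none; bids=[#3:10@105 #5:9@100 #4:3@95] asks=[-]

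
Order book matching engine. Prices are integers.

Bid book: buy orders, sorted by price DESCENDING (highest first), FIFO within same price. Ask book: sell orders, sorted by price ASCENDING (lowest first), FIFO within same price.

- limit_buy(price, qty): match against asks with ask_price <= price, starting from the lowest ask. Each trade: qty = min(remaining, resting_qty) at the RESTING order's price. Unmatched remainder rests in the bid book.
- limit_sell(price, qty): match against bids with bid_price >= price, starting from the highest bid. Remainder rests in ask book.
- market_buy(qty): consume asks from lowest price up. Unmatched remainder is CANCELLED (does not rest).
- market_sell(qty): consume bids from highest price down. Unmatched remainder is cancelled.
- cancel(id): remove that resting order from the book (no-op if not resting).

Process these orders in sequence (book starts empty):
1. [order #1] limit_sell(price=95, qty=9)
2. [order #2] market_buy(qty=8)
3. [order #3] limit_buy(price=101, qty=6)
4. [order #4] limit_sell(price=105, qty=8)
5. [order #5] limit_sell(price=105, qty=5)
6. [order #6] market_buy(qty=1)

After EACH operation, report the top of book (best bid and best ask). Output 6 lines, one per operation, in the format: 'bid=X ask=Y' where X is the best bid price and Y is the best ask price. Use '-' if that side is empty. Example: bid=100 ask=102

Answer: bid=- ask=95
bid=- ask=95
bid=101 ask=-
bid=101 ask=105
bid=101 ask=105
bid=101 ask=105

Derivation:
After op 1 [order #1] limit_sell(price=95, qty=9): fills=none; bids=[-] asks=[#1:9@95]
After op 2 [order #2] market_buy(qty=8): fills=#2x#1:8@95; bids=[-] asks=[#1:1@95]
After op 3 [order #3] limit_buy(price=101, qty=6): fills=#3x#1:1@95; bids=[#3:5@101] asks=[-]
After op 4 [order #4] limit_sell(price=105, qty=8): fills=none; bids=[#3:5@101] asks=[#4:8@105]
After op 5 [order #5] limit_sell(price=105, qty=5): fills=none; bids=[#3:5@101] asks=[#4:8@105 #5:5@105]
After op 6 [order #6] market_buy(qty=1): fills=#6x#4:1@105; bids=[#3:5@101] asks=[#4:7@105 #5:5@105]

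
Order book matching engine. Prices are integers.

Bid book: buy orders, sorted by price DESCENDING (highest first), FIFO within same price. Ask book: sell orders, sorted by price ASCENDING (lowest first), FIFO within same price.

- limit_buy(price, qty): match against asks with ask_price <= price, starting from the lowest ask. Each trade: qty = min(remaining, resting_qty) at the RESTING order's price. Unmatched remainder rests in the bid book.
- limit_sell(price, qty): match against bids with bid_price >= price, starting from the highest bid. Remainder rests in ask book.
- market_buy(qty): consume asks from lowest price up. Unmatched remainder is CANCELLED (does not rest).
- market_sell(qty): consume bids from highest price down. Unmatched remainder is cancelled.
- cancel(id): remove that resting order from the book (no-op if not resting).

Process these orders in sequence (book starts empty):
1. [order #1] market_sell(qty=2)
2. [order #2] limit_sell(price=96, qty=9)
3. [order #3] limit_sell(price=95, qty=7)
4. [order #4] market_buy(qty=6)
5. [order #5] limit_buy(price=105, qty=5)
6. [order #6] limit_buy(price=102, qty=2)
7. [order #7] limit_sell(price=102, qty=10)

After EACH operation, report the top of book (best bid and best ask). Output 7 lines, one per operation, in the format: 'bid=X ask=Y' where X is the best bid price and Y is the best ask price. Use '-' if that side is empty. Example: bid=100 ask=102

Answer: bid=- ask=-
bid=- ask=96
bid=- ask=95
bid=- ask=95
bid=- ask=96
bid=- ask=96
bid=- ask=96

Derivation:
After op 1 [order #1] market_sell(qty=2): fills=none; bids=[-] asks=[-]
After op 2 [order #2] limit_sell(price=96, qty=9): fills=none; bids=[-] asks=[#2:9@96]
After op 3 [order #3] limit_sell(price=95, qty=7): fills=none; bids=[-] asks=[#3:7@95 #2:9@96]
After op 4 [order #4] market_buy(qty=6): fills=#4x#3:6@95; bids=[-] asks=[#3:1@95 #2:9@96]
After op 5 [order #5] limit_buy(price=105, qty=5): fills=#5x#3:1@95 #5x#2:4@96; bids=[-] asks=[#2:5@96]
After op 6 [order #6] limit_buy(price=102, qty=2): fills=#6x#2:2@96; bids=[-] asks=[#2:3@96]
After op 7 [order #7] limit_sell(price=102, qty=10): fills=none; bids=[-] asks=[#2:3@96 #7:10@102]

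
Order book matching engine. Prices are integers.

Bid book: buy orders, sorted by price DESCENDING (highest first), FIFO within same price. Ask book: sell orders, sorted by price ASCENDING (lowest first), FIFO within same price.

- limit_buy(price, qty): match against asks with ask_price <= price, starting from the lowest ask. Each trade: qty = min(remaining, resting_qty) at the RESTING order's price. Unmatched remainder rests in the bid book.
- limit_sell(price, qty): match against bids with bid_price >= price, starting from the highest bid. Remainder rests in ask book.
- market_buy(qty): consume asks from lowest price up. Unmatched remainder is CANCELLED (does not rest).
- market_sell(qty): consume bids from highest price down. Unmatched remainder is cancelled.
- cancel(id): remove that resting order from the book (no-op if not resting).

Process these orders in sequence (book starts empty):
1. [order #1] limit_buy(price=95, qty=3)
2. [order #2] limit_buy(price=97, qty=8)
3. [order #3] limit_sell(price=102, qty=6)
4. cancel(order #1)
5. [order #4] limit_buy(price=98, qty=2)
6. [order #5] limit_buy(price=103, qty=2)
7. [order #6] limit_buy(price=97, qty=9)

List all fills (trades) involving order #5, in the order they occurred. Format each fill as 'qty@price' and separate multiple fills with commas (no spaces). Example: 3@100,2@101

Answer: 2@102

Derivation:
After op 1 [order #1] limit_buy(price=95, qty=3): fills=none; bids=[#1:3@95] asks=[-]
After op 2 [order #2] limit_buy(price=97, qty=8): fills=none; bids=[#2:8@97 #1:3@95] asks=[-]
After op 3 [order #3] limit_sell(price=102, qty=6): fills=none; bids=[#2:8@97 #1:3@95] asks=[#3:6@102]
After op 4 cancel(order #1): fills=none; bids=[#2:8@97] asks=[#3:6@102]
After op 5 [order #4] limit_buy(price=98, qty=2): fills=none; bids=[#4:2@98 #2:8@97] asks=[#3:6@102]
After op 6 [order #5] limit_buy(price=103, qty=2): fills=#5x#3:2@102; bids=[#4:2@98 #2:8@97] asks=[#3:4@102]
After op 7 [order #6] limit_buy(price=97, qty=9): fills=none; bids=[#4:2@98 #2:8@97 #6:9@97] asks=[#3:4@102]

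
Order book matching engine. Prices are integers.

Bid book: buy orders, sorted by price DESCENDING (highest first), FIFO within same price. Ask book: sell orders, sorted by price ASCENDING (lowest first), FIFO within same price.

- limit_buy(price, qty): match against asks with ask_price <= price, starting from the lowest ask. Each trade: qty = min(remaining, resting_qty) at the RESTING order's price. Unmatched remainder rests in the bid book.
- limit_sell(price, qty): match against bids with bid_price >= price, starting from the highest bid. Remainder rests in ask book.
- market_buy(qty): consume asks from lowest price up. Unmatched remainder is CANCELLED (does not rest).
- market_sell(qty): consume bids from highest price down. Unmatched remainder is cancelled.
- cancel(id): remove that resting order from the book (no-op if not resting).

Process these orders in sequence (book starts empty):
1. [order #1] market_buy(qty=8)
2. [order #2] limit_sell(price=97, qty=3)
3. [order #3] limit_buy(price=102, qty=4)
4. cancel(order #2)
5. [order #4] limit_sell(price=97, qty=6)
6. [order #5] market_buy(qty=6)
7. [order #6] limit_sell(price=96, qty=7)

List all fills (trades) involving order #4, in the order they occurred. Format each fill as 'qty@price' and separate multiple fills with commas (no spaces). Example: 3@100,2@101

Answer: 1@102,5@97

Derivation:
After op 1 [order #1] market_buy(qty=8): fills=none; bids=[-] asks=[-]
After op 2 [order #2] limit_sell(price=97, qty=3): fills=none; bids=[-] asks=[#2:3@97]
After op 3 [order #3] limit_buy(price=102, qty=4): fills=#3x#2:3@97; bids=[#3:1@102] asks=[-]
After op 4 cancel(order #2): fills=none; bids=[#3:1@102] asks=[-]
After op 5 [order #4] limit_sell(price=97, qty=6): fills=#3x#4:1@102; bids=[-] asks=[#4:5@97]
After op 6 [order #5] market_buy(qty=6): fills=#5x#4:5@97; bids=[-] asks=[-]
After op 7 [order #6] limit_sell(price=96, qty=7): fills=none; bids=[-] asks=[#6:7@96]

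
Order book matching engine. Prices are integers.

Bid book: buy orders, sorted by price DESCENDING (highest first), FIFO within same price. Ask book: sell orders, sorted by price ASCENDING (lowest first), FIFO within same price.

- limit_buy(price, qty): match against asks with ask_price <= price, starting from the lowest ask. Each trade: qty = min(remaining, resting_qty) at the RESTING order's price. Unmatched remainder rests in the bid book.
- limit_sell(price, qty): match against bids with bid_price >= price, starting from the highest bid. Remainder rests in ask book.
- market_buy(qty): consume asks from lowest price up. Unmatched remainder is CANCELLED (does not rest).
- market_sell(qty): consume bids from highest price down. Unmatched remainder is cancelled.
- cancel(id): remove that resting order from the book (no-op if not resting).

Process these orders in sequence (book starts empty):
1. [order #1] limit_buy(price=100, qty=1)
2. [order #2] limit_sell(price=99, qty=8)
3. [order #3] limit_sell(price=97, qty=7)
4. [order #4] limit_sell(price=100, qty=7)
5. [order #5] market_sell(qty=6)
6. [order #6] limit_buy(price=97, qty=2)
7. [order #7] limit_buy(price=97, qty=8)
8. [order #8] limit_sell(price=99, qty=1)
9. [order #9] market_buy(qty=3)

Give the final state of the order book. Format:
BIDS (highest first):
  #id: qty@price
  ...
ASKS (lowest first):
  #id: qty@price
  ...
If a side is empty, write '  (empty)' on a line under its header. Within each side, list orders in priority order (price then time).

After op 1 [order #1] limit_buy(price=100, qty=1): fills=none; bids=[#1:1@100] asks=[-]
After op 2 [order #2] limit_sell(price=99, qty=8): fills=#1x#2:1@100; bids=[-] asks=[#2:7@99]
After op 3 [order #3] limit_sell(price=97, qty=7): fills=none; bids=[-] asks=[#3:7@97 #2:7@99]
After op 4 [order #4] limit_sell(price=100, qty=7): fills=none; bids=[-] asks=[#3:7@97 #2:7@99 #4:7@100]
After op 5 [order #5] market_sell(qty=6): fills=none; bids=[-] asks=[#3:7@97 #2:7@99 #4:7@100]
After op 6 [order #6] limit_buy(price=97, qty=2): fills=#6x#3:2@97; bids=[-] asks=[#3:5@97 #2:7@99 #4:7@100]
After op 7 [order #7] limit_buy(price=97, qty=8): fills=#7x#3:5@97; bids=[#7:3@97] asks=[#2:7@99 #4:7@100]
After op 8 [order #8] limit_sell(price=99, qty=1): fills=none; bids=[#7:3@97] asks=[#2:7@99 #8:1@99 #4:7@100]
After op 9 [order #9] market_buy(qty=3): fills=#9x#2:3@99; bids=[#7:3@97] asks=[#2:4@99 #8:1@99 #4:7@100]

Answer: BIDS (highest first):
  #7: 3@97
ASKS (lowest first):
  #2: 4@99
  #8: 1@99
  #4: 7@100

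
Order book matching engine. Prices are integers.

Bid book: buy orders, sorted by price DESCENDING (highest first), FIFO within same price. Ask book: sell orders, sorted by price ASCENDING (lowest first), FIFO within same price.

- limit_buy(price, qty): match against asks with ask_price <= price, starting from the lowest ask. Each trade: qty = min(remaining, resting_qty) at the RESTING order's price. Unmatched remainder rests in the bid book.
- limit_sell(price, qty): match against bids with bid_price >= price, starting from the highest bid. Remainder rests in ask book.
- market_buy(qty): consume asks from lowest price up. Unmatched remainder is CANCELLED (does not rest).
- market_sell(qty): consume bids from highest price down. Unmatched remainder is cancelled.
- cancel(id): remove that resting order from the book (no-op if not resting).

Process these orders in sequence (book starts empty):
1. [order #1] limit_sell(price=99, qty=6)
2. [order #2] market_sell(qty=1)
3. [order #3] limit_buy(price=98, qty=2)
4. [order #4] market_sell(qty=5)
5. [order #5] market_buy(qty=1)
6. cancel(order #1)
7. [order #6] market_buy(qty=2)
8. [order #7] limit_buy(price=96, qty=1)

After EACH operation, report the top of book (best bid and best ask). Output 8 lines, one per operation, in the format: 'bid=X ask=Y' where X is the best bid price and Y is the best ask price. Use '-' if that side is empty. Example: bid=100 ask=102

After op 1 [order #1] limit_sell(price=99, qty=6): fills=none; bids=[-] asks=[#1:6@99]
After op 2 [order #2] market_sell(qty=1): fills=none; bids=[-] asks=[#1:6@99]
After op 3 [order #3] limit_buy(price=98, qty=2): fills=none; bids=[#3:2@98] asks=[#1:6@99]
After op 4 [order #4] market_sell(qty=5): fills=#3x#4:2@98; bids=[-] asks=[#1:6@99]
After op 5 [order #5] market_buy(qty=1): fills=#5x#1:1@99; bids=[-] asks=[#1:5@99]
After op 6 cancel(order #1): fills=none; bids=[-] asks=[-]
After op 7 [order #6] market_buy(qty=2): fills=none; bids=[-] asks=[-]
After op 8 [order #7] limit_buy(price=96, qty=1): fills=none; bids=[#7:1@96] asks=[-]

Answer: bid=- ask=99
bid=- ask=99
bid=98 ask=99
bid=- ask=99
bid=- ask=99
bid=- ask=-
bid=- ask=-
bid=96 ask=-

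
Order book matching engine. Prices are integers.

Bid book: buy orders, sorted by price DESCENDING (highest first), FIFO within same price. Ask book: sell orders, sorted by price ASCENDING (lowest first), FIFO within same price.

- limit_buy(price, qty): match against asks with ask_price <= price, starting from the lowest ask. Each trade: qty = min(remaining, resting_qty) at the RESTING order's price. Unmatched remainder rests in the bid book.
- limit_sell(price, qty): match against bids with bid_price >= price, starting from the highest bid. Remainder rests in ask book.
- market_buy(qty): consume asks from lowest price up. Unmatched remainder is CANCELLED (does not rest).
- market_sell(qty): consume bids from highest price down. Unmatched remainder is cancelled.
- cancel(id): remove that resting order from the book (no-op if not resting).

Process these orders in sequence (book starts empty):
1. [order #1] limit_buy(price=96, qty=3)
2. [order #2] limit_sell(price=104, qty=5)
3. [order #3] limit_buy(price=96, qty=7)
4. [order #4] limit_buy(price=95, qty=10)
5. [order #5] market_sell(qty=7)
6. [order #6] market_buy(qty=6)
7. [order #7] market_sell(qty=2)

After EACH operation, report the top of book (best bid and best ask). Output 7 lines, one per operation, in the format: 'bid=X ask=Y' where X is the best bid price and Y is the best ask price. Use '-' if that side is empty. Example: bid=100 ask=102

After op 1 [order #1] limit_buy(price=96, qty=3): fills=none; bids=[#1:3@96] asks=[-]
After op 2 [order #2] limit_sell(price=104, qty=5): fills=none; bids=[#1:3@96] asks=[#2:5@104]
After op 3 [order #3] limit_buy(price=96, qty=7): fills=none; bids=[#1:3@96 #3:7@96] asks=[#2:5@104]
After op 4 [order #4] limit_buy(price=95, qty=10): fills=none; bids=[#1:3@96 #3:7@96 #4:10@95] asks=[#2:5@104]
After op 5 [order #5] market_sell(qty=7): fills=#1x#5:3@96 #3x#5:4@96; bids=[#3:3@96 #4:10@95] asks=[#2:5@104]
After op 6 [order #6] market_buy(qty=6): fills=#6x#2:5@104; bids=[#3:3@96 #4:10@95] asks=[-]
After op 7 [order #7] market_sell(qty=2): fills=#3x#7:2@96; bids=[#3:1@96 #4:10@95] asks=[-]

Answer: bid=96 ask=-
bid=96 ask=104
bid=96 ask=104
bid=96 ask=104
bid=96 ask=104
bid=96 ask=-
bid=96 ask=-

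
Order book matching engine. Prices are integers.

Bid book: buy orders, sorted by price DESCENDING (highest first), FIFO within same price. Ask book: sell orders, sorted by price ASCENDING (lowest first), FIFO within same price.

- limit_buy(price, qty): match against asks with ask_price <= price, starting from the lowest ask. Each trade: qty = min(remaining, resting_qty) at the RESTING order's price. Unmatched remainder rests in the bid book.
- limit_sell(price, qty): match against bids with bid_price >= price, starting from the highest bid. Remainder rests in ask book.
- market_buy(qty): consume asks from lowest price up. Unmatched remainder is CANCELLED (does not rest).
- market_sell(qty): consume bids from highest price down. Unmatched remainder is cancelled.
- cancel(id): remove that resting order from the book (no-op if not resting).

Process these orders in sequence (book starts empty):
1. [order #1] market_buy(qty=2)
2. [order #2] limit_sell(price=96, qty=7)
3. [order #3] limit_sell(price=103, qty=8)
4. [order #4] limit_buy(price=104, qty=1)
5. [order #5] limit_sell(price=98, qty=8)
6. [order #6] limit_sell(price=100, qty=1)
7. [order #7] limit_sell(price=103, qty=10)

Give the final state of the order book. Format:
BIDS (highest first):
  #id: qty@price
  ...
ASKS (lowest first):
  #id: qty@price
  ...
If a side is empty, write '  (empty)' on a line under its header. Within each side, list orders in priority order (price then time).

Answer: BIDS (highest first):
  (empty)
ASKS (lowest first):
  #2: 6@96
  #5: 8@98
  #6: 1@100
  #3: 8@103
  #7: 10@103

Derivation:
After op 1 [order #1] market_buy(qty=2): fills=none; bids=[-] asks=[-]
After op 2 [order #2] limit_sell(price=96, qty=7): fills=none; bids=[-] asks=[#2:7@96]
After op 3 [order #3] limit_sell(price=103, qty=8): fills=none; bids=[-] asks=[#2:7@96 #3:8@103]
After op 4 [order #4] limit_buy(price=104, qty=1): fills=#4x#2:1@96; bids=[-] asks=[#2:6@96 #3:8@103]
After op 5 [order #5] limit_sell(price=98, qty=8): fills=none; bids=[-] asks=[#2:6@96 #5:8@98 #3:8@103]
After op 6 [order #6] limit_sell(price=100, qty=1): fills=none; bids=[-] asks=[#2:6@96 #5:8@98 #6:1@100 #3:8@103]
After op 7 [order #7] limit_sell(price=103, qty=10): fills=none; bids=[-] asks=[#2:6@96 #5:8@98 #6:1@100 #3:8@103 #7:10@103]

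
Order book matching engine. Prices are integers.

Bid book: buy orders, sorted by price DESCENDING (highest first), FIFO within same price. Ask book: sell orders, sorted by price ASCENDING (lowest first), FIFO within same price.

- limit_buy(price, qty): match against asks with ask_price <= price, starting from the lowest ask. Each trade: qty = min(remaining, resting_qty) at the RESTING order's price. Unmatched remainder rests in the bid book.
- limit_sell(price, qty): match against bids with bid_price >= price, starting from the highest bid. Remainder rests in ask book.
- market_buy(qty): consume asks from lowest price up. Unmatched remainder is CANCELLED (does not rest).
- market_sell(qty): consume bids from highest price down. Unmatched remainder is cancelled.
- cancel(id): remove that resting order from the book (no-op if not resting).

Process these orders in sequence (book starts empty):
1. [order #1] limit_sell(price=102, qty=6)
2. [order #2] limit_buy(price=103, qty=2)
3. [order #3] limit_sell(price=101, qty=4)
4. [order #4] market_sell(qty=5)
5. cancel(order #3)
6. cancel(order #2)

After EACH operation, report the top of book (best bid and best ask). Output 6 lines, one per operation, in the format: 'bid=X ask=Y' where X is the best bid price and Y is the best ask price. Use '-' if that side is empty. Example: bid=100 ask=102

After op 1 [order #1] limit_sell(price=102, qty=6): fills=none; bids=[-] asks=[#1:6@102]
After op 2 [order #2] limit_buy(price=103, qty=2): fills=#2x#1:2@102; bids=[-] asks=[#1:4@102]
After op 3 [order #3] limit_sell(price=101, qty=4): fills=none; bids=[-] asks=[#3:4@101 #1:4@102]
After op 4 [order #4] market_sell(qty=5): fills=none; bids=[-] asks=[#3:4@101 #1:4@102]
After op 5 cancel(order #3): fills=none; bids=[-] asks=[#1:4@102]
After op 6 cancel(order #2): fills=none; bids=[-] asks=[#1:4@102]

Answer: bid=- ask=102
bid=- ask=102
bid=- ask=101
bid=- ask=101
bid=- ask=102
bid=- ask=102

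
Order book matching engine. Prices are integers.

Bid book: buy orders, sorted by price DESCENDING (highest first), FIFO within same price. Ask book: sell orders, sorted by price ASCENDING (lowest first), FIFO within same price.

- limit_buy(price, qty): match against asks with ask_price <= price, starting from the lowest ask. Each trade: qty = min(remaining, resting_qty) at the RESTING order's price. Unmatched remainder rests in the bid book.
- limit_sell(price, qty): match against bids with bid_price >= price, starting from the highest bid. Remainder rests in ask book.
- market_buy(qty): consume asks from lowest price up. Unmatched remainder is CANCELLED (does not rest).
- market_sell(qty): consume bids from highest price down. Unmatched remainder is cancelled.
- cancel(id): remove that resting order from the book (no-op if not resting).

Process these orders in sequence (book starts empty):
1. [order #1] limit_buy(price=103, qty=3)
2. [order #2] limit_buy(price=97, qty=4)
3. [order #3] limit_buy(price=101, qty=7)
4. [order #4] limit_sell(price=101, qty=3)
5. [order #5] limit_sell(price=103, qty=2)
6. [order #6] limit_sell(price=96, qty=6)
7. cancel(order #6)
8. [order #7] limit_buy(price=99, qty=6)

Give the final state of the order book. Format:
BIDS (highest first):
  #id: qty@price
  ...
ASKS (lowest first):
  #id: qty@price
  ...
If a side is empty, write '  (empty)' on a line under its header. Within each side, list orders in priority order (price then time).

After op 1 [order #1] limit_buy(price=103, qty=3): fills=none; bids=[#1:3@103] asks=[-]
After op 2 [order #2] limit_buy(price=97, qty=4): fills=none; bids=[#1:3@103 #2:4@97] asks=[-]
After op 3 [order #3] limit_buy(price=101, qty=7): fills=none; bids=[#1:3@103 #3:7@101 #2:4@97] asks=[-]
After op 4 [order #4] limit_sell(price=101, qty=3): fills=#1x#4:3@103; bids=[#3:7@101 #2:4@97] asks=[-]
After op 5 [order #5] limit_sell(price=103, qty=2): fills=none; bids=[#3:7@101 #2:4@97] asks=[#5:2@103]
After op 6 [order #6] limit_sell(price=96, qty=6): fills=#3x#6:6@101; bids=[#3:1@101 #2:4@97] asks=[#5:2@103]
After op 7 cancel(order #6): fills=none; bids=[#3:1@101 #2:4@97] asks=[#5:2@103]
After op 8 [order #7] limit_buy(price=99, qty=6): fills=none; bids=[#3:1@101 #7:6@99 #2:4@97] asks=[#5:2@103]

Answer: BIDS (highest first):
  #3: 1@101
  #7: 6@99
  #2: 4@97
ASKS (lowest first):
  #5: 2@103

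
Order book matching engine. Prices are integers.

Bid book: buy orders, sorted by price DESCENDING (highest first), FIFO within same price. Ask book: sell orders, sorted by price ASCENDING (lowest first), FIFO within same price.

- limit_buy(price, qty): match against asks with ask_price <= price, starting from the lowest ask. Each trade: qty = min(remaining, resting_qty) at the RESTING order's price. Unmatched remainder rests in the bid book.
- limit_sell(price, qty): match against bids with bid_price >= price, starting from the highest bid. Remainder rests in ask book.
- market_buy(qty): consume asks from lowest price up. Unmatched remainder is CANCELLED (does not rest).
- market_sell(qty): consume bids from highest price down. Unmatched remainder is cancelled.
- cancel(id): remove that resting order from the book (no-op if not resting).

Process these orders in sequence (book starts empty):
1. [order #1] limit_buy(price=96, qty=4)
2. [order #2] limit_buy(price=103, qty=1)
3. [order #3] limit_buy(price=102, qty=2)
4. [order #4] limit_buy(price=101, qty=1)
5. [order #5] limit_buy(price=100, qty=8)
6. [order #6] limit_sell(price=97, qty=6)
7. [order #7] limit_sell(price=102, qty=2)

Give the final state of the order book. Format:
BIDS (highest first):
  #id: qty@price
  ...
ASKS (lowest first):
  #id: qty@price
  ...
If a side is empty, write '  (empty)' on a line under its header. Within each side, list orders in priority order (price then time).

After op 1 [order #1] limit_buy(price=96, qty=4): fills=none; bids=[#1:4@96] asks=[-]
After op 2 [order #2] limit_buy(price=103, qty=1): fills=none; bids=[#2:1@103 #1:4@96] asks=[-]
After op 3 [order #3] limit_buy(price=102, qty=2): fills=none; bids=[#2:1@103 #3:2@102 #1:4@96] asks=[-]
After op 4 [order #4] limit_buy(price=101, qty=1): fills=none; bids=[#2:1@103 #3:2@102 #4:1@101 #1:4@96] asks=[-]
After op 5 [order #5] limit_buy(price=100, qty=8): fills=none; bids=[#2:1@103 #3:2@102 #4:1@101 #5:8@100 #1:4@96] asks=[-]
After op 6 [order #6] limit_sell(price=97, qty=6): fills=#2x#6:1@103 #3x#6:2@102 #4x#6:1@101 #5x#6:2@100; bids=[#5:6@100 #1:4@96] asks=[-]
After op 7 [order #7] limit_sell(price=102, qty=2): fills=none; bids=[#5:6@100 #1:4@96] asks=[#7:2@102]

Answer: BIDS (highest first):
  #5: 6@100
  #1: 4@96
ASKS (lowest first):
  #7: 2@102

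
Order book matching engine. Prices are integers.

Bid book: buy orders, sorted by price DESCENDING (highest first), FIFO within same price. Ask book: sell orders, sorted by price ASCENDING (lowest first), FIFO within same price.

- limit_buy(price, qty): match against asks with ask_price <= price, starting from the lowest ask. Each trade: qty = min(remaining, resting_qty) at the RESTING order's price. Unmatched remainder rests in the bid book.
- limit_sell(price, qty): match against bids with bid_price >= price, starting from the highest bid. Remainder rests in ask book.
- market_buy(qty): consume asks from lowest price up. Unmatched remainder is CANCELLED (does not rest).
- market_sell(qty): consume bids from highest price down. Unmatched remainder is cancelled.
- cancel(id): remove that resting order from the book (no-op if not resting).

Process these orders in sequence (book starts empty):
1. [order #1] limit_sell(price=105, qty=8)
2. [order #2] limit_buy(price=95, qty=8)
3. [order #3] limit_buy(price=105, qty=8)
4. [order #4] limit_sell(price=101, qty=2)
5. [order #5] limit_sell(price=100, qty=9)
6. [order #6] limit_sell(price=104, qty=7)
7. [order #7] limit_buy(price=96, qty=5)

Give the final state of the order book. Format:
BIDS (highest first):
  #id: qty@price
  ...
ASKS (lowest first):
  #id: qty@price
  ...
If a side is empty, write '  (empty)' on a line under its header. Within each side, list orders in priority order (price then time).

After op 1 [order #1] limit_sell(price=105, qty=8): fills=none; bids=[-] asks=[#1:8@105]
After op 2 [order #2] limit_buy(price=95, qty=8): fills=none; bids=[#2:8@95] asks=[#1:8@105]
After op 3 [order #3] limit_buy(price=105, qty=8): fills=#3x#1:8@105; bids=[#2:8@95] asks=[-]
After op 4 [order #4] limit_sell(price=101, qty=2): fills=none; bids=[#2:8@95] asks=[#4:2@101]
After op 5 [order #5] limit_sell(price=100, qty=9): fills=none; bids=[#2:8@95] asks=[#5:9@100 #4:2@101]
After op 6 [order #6] limit_sell(price=104, qty=7): fills=none; bids=[#2:8@95] asks=[#5:9@100 #4:2@101 #6:7@104]
After op 7 [order #7] limit_buy(price=96, qty=5): fills=none; bids=[#7:5@96 #2:8@95] asks=[#5:9@100 #4:2@101 #6:7@104]

Answer: BIDS (highest first):
  #7: 5@96
  #2: 8@95
ASKS (lowest first):
  #5: 9@100
  #4: 2@101
  #6: 7@104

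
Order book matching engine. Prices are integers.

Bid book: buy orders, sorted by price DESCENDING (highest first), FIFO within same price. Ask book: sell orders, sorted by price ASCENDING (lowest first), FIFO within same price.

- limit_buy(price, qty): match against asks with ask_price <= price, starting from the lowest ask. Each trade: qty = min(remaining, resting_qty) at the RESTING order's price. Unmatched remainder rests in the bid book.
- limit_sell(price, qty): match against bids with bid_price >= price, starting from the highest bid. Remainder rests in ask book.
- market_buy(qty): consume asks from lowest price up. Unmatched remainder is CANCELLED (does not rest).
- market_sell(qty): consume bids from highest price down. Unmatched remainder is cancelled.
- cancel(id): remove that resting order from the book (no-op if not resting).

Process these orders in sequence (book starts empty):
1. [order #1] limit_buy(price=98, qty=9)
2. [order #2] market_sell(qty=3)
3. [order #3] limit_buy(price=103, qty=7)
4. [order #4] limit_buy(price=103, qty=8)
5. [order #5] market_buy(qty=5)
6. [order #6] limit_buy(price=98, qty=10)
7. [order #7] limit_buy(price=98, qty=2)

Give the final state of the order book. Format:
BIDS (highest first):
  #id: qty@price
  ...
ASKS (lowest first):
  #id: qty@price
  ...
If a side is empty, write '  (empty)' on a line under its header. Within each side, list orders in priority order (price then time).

After op 1 [order #1] limit_buy(price=98, qty=9): fills=none; bids=[#1:9@98] asks=[-]
After op 2 [order #2] market_sell(qty=3): fills=#1x#2:3@98; bids=[#1:6@98] asks=[-]
After op 3 [order #3] limit_buy(price=103, qty=7): fills=none; bids=[#3:7@103 #1:6@98] asks=[-]
After op 4 [order #4] limit_buy(price=103, qty=8): fills=none; bids=[#3:7@103 #4:8@103 #1:6@98] asks=[-]
After op 5 [order #5] market_buy(qty=5): fills=none; bids=[#3:7@103 #4:8@103 #1:6@98] asks=[-]
After op 6 [order #6] limit_buy(price=98, qty=10): fills=none; bids=[#3:7@103 #4:8@103 #1:6@98 #6:10@98] asks=[-]
After op 7 [order #7] limit_buy(price=98, qty=2): fills=none; bids=[#3:7@103 #4:8@103 #1:6@98 #6:10@98 #7:2@98] asks=[-]

Answer: BIDS (highest first):
  #3: 7@103
  #4: 8@103
  #1: 6@98
  #6: 10@98
  #7: 2@98
ASKS (lowest first):
  (empty)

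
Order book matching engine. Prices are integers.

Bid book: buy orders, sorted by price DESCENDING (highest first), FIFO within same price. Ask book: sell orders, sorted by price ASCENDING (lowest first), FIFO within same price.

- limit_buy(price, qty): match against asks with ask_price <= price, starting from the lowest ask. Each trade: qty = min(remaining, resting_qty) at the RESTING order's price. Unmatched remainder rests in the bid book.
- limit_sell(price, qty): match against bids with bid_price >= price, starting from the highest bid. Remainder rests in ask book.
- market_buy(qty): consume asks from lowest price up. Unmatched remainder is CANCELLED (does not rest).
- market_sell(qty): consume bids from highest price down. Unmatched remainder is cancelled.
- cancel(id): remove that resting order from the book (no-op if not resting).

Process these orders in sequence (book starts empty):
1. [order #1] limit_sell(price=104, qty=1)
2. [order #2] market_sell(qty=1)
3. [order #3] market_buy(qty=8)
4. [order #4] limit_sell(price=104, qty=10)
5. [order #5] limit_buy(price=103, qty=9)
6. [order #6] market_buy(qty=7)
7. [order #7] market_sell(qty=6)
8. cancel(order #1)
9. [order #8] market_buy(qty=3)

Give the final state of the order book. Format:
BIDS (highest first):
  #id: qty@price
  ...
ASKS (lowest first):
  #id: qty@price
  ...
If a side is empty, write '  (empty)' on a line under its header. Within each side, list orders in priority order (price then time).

After op 1 [order #1] limit_sell(price=104, qty=1): fills=none; bids=[-] asks=[#1:1@104]
After op 2 [order #2] market_sell(qty=1): fills=none; bids=[-] asks=[#1:1@104]
After op 3 [order #3] market_buy(qty=8): fills=#3x#1:1@104; bids=[-] asks=[-]
After op 4 [order #4] limit_sell(price=104, qty=10): fills=none; bids=[-] asks=[#4:10@104]
After op 5 [order #5] limit_buy(price=103, qty=9): fills=none; bids=[#5:9@103] asks=[#4:10@104]
After op 6 [order #6] market_buy(qty=7): fills=#6x#4:7@104; bids=[#5:9@103] asks=[#4:3@104]
After op 7 [order #7] market_sell(qty=6): fills=#5x#7:6@103; bids=[#5:3@103] asks=[#4:3@104]
After op 8 cancel(order #1): fills=none; bids=[#5:3@103] asks=[#4:3@104]
After op 9 [order #8] market_buy(qty=3): fills=#8x#4:3@104; bids=[#5:3@103] asks=[-]

Answer: BIDS (highest first):
  #5: 3@103
ASKS (lowest first):
  (empty)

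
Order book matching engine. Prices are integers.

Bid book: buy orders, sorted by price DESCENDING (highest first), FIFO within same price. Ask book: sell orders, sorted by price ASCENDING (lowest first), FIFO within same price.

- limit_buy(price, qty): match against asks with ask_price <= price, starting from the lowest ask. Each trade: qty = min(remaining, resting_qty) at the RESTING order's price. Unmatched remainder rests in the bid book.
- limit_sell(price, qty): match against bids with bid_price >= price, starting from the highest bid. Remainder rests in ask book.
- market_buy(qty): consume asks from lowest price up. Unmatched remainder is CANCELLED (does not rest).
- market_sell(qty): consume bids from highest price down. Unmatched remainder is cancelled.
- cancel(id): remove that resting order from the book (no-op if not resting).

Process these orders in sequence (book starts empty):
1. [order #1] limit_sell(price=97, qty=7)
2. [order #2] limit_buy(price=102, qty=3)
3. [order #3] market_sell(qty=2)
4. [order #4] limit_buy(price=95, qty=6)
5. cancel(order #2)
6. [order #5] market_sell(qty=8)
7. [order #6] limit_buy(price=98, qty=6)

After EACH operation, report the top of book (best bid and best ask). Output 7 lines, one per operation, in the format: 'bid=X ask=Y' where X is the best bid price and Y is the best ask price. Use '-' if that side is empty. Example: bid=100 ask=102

Answer: bid=- ask=97
bid=- ask=97
bid=- ask=97
bid=95 ask=97
bid=95 ask=97
bid=- ask=97
bid=98 ask=-

Derivation:
After op 1 [order #1] limit_sell(price=97, qty=7): fills=none; bids=[-] asks=[#1:7@97]
After op 2 [order #2] limit_buy(price=102, qty=3): fills=#2x#1:3@97; bids=[-] asks=[#1:4@97]
After op 3 [order #3] market_sell(qty=2): fills=none; bids=[-] asks=[#1:4@97]
After op 4 [order #4] limit_buy(price=95, qty=6): fills=none; bids=[#4:6@95] asks=[#1:4@97]
After op 5 cancel(order #2): fills=none; bids=[#4:6@95] asks=[#1:4@97]
After op 6 [order #5] market_sell(qty=8): fills=#4x#5:6@95; bids=[-] asks=[#1:4@97]
After op 7 [order #6] limit_buy(price=98, qty=6): fills=#6x#1:4@97; bids=[#6:2@98] asks=[-]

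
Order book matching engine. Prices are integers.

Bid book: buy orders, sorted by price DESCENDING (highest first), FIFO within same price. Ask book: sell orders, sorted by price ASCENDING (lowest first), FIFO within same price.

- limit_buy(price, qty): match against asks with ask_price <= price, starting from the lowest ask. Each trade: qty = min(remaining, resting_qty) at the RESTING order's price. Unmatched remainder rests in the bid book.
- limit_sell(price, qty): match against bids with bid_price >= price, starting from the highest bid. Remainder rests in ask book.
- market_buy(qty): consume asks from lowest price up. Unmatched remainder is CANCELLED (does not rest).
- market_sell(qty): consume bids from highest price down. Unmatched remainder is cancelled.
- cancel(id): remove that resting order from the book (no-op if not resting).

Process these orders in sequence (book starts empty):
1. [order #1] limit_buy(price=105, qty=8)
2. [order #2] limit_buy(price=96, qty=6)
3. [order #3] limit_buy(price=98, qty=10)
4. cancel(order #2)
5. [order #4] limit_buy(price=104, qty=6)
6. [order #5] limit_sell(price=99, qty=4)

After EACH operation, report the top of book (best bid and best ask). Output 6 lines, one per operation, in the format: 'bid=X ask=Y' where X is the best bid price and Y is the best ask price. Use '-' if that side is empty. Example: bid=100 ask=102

After op 1 [order #1] limit_buy(price=105, qty=8): fills=none; bids=[#1:8@105] asks=[-]
After op 2 [order #2] limit_buy(price=96, qty=6): fills=none; bids=[#1:8@105 #2:6@96] asks=[-]
After op 3 [order #3] limit_buy(price=98, qty=10): fills=none; bids=[#1:8@105 #3:10@98 #2:6@96] asks=[-]
After op 4 cancel(order #2): fills=none; bids=[#1:8@105 #3:10@98] asks=[-]
After op 5 [order #4] limit_buy(price=104, qty=6): fills=none; bids=[#1:8@105 #4:6@104 #3:10@98] asks=[-]
After op 6 [order #5] limit_sell(price=99, qty=4): fills=#1x#5:4@105; bids=[#1:4@105 #4:6@104 #3:10@98] asks=[-]

Answer: bid=105 ask=-
bid=105 ask=-
bid=105 ask=-
bid=105 ask=-
bid=105 ask=-
bid=105 ask=-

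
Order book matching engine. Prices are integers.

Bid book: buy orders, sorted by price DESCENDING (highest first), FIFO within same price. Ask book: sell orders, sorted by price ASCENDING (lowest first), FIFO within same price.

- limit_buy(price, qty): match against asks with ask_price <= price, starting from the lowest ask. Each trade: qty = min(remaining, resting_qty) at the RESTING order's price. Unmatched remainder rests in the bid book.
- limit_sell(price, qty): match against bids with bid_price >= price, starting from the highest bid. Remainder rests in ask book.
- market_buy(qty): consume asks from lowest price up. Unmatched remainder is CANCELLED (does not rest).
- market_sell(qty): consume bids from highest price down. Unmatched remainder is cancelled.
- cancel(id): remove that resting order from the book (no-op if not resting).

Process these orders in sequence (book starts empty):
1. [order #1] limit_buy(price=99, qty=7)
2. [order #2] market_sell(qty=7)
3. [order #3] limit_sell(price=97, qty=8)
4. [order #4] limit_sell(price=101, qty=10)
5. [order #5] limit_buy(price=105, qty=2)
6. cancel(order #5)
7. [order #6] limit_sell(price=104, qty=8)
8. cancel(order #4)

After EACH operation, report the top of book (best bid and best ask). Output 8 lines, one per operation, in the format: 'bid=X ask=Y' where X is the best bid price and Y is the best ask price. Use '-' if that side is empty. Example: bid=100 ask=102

Answer: bid=99 ask=-
bid=- ask=-
bid=- ask=97
bid=- ask=97
bid=- ask=97
bid=- ask=97
bid=- ask=97
bid=- ask=97

Derivation:
After op 1 [order #1] limit_buy(price=99, qty=7): fills=none; bids=[#1:7@99] asks=[-]
After op 2 [order #2] market_sell(qty=7): fills=#1x#2:7@99; bids=[-] asks=[-]
After op 3 [order #3] limit_sell(price=97, qty=8): fills=none; bids=[-] asks=[#3:8@97]
After op 4 [order #4] limit_sell(price=101, qty=10): fills=none; bids=[-] asks=[#3:8@97 #4:10@101]
After op 5 [order #5] limit_buy(price=105, qty=2): fills=#5x#3:2@97; bids=[-] asks=[#3:6@97 #4:10@101]
After op 6 cancel(order #5): fills=none; bids=[-] asks=[#3:6@97 #4:10@101]
After op 7 [order #6] limit_sell(price=104, qty=8): fills=none; bids=[-] asks=[#3:6@97 #4:10@101 #6:8@104]
After op 8 cancel(order #4): fills=none; bids=[-] asks=[#3:6@97 #6:8@104]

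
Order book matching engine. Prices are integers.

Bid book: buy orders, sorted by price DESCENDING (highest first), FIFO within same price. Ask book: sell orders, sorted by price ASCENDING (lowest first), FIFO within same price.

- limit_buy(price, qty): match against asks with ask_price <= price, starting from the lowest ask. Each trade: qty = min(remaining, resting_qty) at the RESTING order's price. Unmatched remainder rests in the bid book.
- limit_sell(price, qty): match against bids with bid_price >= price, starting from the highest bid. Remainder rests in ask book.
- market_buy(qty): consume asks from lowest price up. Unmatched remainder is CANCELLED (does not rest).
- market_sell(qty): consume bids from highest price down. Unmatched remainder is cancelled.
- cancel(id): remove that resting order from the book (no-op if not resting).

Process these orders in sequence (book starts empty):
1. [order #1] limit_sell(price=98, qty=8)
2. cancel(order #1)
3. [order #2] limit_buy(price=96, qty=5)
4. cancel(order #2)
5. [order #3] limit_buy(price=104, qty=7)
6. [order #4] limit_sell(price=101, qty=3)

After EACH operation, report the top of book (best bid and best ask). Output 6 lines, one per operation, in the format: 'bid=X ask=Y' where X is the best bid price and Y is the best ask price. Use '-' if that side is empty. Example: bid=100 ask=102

Answer: bid=- ask=98
bid=- ask=-
bid=96 ask=-
bid=- ask=-
bid=104 ask=-
bid=104 ask=-

Derivation:
After op 1 [order #1] limit_sell(price=98, qty=8): fills=none; bids=[-] asks=[#1:8@98]
After op 2 cancel(order #1): fills=none; bids=[-] asks=[-]
After op 3 [order #2] limit_buy(price=96, qty=5): fills=none; bids=[#2:5@96] asks=[-]
After op 4 cancel(order #2): fills=none; bids=[-] asks=[-]
After op 5 [order #3] limit_buy(price=104, qty=7): fills=none; bids=[#3:7@104] asks=[-]
After op 6 [order #4] limit_sell(price=101, qty=3): fills=#3x#4:3@104; bids=[#3:4@104] asks=[-]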